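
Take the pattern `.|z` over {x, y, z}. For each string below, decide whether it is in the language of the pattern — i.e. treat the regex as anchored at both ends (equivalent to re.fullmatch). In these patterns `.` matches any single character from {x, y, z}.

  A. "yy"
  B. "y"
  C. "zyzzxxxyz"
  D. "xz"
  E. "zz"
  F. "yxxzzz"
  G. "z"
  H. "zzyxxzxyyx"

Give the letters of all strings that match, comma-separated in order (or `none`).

A. "yy" → no match
B. "y" → match
C. "zyzzxxxyz" → no match
D. "xz" → no match
E. "zz" → no match
F. "yxxzzz" → no match
G. "z" → match
H. "zzyxxzxyyx" → no match

B, G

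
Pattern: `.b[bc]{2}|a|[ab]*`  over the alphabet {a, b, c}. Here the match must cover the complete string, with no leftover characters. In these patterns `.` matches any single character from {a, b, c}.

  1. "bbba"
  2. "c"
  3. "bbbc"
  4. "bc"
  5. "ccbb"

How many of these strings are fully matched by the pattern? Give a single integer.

1 → match
2 → no match
3 → match
4 → no match
5 → no match
Total matched: 2

2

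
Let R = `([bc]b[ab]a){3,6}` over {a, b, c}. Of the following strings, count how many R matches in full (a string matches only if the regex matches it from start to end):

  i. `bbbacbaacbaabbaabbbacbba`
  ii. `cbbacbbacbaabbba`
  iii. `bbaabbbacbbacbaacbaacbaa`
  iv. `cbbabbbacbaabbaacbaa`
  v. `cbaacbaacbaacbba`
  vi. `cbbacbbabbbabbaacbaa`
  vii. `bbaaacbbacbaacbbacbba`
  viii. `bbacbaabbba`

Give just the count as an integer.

i → match
ii → match
iii → match
iv → match
v → match
vi → match
vii → no match
viii → no match
Total matched: 6

6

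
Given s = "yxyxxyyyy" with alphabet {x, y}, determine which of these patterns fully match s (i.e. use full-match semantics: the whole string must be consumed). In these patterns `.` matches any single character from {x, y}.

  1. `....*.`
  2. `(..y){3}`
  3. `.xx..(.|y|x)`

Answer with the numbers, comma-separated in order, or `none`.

1 → match
2 → match
3 → no match

1, 2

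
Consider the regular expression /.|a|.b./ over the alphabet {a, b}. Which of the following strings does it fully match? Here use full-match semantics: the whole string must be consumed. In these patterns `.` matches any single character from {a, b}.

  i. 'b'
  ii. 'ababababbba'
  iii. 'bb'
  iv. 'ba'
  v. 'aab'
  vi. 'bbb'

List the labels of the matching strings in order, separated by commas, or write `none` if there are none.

i, vi

i. 'b' → match
ii. 'ababababbba' → no match
iii. 'bb' → no match
iv. 'ba' → no match
v. 'aab' → no match
vi. 'bbb' → match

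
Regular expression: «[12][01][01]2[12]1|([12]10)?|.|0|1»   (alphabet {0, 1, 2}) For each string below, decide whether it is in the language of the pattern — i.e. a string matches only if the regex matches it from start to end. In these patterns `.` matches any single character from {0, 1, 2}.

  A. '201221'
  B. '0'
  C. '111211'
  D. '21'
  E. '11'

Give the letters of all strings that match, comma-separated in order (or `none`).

A → match
B → match
C → match
D → no match
E → no match

A, B, C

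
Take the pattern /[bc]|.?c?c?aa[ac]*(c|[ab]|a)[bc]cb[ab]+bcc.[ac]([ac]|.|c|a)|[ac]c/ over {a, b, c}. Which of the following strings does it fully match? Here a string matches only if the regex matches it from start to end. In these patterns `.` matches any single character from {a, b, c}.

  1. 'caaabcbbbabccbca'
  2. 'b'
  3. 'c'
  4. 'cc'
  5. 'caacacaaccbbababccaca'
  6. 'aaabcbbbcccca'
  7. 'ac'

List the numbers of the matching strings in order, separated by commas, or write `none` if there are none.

1, 2, 3, 4, 5, 6, 7

1 → match
2 → match
3 → match
4 → match
5 → match
6 → match
7 → match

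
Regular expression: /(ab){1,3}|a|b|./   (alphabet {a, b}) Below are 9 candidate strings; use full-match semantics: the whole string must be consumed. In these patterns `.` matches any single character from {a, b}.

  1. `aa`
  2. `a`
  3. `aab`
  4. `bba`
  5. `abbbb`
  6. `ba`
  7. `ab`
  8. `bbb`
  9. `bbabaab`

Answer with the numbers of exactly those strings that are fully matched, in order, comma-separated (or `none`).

2, 7

1 → no match
2 → match
3 → no match
4 → no match
5 → no match
6 → no match
7 → match
8 → no match
9 → no match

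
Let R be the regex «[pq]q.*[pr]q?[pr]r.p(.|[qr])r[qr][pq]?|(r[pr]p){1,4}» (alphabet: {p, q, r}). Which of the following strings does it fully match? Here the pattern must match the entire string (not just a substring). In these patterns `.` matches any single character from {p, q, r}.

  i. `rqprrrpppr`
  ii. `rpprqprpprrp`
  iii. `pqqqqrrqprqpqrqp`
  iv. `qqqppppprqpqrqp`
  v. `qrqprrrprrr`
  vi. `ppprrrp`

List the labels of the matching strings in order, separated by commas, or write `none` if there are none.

i. `rqprrrpppr` → no match
ii. `rpprqprpprrp` → no match
iii → match
iv → match
v. `qrqprrrprrr` → no match
vi. `ppprrrp` → no match

iii, iv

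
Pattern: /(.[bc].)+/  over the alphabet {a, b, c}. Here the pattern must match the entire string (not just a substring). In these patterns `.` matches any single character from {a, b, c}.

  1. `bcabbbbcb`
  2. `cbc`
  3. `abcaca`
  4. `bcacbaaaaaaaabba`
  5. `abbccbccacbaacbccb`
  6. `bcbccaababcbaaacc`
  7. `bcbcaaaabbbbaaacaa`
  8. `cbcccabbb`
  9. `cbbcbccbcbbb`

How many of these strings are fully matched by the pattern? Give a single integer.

1. `bcabbbbcb` → match
2. `cbc` → match
3. `abcaca` → match
4 → no match
5 → match
6 → no match
7 → no match
8. `cbcccabbb` → match
9. `cbbcbccbcbbb` → match
Total matched: 6

6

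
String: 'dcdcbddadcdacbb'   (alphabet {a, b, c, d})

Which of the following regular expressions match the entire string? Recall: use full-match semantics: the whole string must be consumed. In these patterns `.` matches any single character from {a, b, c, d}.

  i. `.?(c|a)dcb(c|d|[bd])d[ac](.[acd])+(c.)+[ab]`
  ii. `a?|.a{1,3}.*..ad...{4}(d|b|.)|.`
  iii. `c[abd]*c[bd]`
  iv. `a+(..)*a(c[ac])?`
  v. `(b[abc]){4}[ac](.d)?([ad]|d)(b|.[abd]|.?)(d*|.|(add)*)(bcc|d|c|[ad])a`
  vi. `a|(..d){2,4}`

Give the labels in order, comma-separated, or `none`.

i → match
ii → no match
iii → no match — must start with 'c'
iv → no match — must start with 'a'
v → no match — must start with 'b'
vi → no match

i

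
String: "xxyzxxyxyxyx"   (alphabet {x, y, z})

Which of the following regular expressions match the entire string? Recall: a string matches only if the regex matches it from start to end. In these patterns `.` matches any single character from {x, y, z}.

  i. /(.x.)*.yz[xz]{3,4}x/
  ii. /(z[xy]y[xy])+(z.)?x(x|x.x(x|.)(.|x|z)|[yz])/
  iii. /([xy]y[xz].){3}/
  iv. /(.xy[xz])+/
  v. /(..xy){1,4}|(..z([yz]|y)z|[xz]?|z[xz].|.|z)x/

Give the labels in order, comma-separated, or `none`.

i → no match
ii → no match — must start with "z"
iii → no match
iv → match
v → no match

iv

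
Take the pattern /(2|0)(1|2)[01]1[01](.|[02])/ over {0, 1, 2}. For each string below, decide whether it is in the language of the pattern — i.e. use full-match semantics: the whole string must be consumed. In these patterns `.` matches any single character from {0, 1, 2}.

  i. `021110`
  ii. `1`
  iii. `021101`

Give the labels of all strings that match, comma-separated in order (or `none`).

i → match
ii → no match
iii → match

i, iii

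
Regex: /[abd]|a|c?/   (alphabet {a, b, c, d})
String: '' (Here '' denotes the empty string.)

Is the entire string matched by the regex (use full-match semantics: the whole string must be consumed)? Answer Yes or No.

Yes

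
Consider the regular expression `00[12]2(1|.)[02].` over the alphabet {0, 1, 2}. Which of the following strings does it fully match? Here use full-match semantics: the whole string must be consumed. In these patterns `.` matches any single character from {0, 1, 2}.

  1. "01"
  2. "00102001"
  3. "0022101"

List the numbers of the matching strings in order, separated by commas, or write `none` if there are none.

1 → no match — must start with "00"
2 → no match
3 → match

3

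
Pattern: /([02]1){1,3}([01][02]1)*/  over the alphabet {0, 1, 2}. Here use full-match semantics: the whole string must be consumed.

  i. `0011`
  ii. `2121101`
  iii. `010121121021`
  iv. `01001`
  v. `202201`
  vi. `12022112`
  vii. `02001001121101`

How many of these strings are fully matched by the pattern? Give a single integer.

3

i → no match
ii → match
iii → match
iv → match
v → no match
vi → no match
vii → no match
Total matched: 3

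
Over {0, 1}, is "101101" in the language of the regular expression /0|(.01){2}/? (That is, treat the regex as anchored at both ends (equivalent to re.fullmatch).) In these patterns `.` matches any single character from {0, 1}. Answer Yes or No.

Yes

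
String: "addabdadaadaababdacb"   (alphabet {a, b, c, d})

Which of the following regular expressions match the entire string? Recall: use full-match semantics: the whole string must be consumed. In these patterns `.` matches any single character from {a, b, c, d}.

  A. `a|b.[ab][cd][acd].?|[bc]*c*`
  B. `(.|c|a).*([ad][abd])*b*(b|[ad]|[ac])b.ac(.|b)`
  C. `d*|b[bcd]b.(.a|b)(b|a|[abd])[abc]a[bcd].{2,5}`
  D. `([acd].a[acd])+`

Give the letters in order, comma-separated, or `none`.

A → no match
B → match
C → no match
D → no match

B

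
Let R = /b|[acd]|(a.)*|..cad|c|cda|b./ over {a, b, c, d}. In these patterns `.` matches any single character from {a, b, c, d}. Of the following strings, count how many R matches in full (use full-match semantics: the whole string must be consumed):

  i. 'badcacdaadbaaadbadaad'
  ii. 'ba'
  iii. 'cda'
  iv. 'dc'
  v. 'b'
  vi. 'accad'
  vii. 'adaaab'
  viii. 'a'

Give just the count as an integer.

i → no match
ii → match
iii → match
iv → no match
v → match
vi → match
vii → match
viii → match
Total matched: 6

6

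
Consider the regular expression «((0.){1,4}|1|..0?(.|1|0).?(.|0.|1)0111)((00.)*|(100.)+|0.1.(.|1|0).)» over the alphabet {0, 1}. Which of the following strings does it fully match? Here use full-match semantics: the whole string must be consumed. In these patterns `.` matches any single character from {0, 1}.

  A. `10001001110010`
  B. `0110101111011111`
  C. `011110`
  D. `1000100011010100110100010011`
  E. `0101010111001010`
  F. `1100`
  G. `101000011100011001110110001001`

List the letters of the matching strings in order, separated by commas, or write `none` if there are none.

E

A → no match
B → no match
C. `011110` → no match
D → no match
E → match
F. `1100` → no match
G → no match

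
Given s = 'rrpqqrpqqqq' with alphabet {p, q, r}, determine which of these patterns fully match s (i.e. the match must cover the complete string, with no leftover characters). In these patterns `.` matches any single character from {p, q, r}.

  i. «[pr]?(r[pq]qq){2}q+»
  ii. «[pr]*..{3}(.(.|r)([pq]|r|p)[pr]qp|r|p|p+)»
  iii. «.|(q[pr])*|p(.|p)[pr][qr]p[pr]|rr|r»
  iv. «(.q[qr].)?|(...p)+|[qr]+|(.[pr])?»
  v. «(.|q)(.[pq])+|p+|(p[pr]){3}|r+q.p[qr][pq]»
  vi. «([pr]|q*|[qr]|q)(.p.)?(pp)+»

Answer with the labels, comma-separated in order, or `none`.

i → match
ii → no match
iii → no match
iv → no match
v → match
vi → no match — must end with 'pp'

i, v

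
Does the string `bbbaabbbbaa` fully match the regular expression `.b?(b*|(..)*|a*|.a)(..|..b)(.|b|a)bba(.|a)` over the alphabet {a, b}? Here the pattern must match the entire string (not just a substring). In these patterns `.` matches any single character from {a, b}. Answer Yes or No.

Yes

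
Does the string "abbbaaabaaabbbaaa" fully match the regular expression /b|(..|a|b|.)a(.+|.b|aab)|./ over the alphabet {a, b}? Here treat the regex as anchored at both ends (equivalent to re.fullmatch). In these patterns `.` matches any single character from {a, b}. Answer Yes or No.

No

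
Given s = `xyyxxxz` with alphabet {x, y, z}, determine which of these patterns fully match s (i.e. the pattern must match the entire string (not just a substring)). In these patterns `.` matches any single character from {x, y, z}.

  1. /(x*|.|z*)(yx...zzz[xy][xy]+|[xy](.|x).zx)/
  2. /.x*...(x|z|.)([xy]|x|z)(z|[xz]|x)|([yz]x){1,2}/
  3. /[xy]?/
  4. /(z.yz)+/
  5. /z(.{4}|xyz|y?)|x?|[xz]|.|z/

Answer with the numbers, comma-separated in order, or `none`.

2

1 → no match
2 → match
3 → no match
4 → no match — must start with `z`
5 → no match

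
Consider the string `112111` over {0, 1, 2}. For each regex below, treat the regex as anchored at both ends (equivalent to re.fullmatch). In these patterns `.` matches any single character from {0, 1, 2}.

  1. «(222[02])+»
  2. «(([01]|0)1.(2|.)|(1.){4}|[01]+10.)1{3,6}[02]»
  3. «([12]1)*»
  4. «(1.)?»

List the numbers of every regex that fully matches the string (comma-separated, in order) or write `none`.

3

1 → no match — must start with `222`
2 → no match
3 → match
4 → no match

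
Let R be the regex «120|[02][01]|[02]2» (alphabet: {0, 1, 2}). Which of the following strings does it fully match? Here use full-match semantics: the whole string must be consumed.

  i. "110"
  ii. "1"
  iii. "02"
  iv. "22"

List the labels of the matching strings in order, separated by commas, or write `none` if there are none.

iii, iv

i → no match
ii → no match
iii → match
iv → match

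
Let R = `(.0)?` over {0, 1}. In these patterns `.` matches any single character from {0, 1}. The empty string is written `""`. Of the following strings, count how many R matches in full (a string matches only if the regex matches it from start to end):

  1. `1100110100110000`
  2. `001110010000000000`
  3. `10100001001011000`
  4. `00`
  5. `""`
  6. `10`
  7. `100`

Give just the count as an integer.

1 → no match
2 → no match
3 → no match
4 → match
5 → match
6 → match
7 → no match
Total matched: 3

3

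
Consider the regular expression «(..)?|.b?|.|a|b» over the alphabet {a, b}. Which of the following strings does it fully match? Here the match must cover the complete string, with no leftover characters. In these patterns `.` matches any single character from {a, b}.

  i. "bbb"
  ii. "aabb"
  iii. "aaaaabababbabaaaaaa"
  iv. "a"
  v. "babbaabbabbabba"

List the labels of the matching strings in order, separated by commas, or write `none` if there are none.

iv

i → no match
ii → no match
iii → no match
iv → match
v → no match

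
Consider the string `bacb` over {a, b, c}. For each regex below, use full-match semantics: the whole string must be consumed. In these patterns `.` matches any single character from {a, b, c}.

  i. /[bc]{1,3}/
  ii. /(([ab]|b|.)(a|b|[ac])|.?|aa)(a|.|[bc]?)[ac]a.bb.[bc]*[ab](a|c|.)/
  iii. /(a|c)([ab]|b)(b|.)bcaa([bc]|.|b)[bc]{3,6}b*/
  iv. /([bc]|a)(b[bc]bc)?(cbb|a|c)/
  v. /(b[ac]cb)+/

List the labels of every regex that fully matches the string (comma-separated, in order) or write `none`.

v

i → no match
ii → no match
iii → no match
iv → no match
v → match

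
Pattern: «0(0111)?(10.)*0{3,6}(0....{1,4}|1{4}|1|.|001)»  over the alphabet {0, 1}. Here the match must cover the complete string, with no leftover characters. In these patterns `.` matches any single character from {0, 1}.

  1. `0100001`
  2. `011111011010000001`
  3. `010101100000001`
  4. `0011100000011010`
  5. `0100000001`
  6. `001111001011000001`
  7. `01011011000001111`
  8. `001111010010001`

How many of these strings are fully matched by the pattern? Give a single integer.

1 → no match
2 → no match
3 → no match
4 → match
5 → match
6 → match
7 → match
8 → no match
Total matched: 4

4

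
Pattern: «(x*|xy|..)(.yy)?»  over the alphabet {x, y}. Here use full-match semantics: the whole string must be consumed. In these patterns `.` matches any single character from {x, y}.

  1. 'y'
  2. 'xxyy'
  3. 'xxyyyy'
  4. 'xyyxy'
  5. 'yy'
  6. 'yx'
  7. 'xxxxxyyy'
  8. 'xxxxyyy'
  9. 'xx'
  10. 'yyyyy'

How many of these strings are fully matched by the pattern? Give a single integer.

1 → no match
2 → match
3 → no match
4 → no match
5 → match
6 → match
7 → match
8 → match
9 → match
10 → match
Total matched: 7

7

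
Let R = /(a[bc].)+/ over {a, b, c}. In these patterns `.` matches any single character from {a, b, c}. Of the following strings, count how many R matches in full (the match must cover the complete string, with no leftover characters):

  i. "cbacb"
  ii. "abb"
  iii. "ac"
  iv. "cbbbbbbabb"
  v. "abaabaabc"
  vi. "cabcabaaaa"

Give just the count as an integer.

2

i. "cbacb" → no match — must start with "a"
ii. "abb" → match
iii. "ac" → no match
iv. "cbbbbbbabb" → no match — must start with "a"
v. "abaabaabc" → match
vi. "cabcabaaaa" → no match — must start with "a"
Total matched: 2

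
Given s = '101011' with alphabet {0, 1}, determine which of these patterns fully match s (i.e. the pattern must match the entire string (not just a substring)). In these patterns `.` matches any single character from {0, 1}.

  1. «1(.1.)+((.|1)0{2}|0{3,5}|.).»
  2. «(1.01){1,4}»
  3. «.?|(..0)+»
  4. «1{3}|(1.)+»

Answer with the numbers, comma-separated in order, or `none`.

1 → match
2 → no match — must end with '01'
3 → no match
4 → match

1, 4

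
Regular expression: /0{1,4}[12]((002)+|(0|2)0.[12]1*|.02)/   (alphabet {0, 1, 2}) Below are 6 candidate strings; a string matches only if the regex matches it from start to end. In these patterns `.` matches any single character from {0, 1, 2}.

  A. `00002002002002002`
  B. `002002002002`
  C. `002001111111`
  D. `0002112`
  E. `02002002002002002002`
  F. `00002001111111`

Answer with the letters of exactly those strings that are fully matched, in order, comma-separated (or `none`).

A, B, C, E, F

A → match
B. `002002002002` → match
C. `002001111111` → match
D. `0002112` → no match
E → match
F → match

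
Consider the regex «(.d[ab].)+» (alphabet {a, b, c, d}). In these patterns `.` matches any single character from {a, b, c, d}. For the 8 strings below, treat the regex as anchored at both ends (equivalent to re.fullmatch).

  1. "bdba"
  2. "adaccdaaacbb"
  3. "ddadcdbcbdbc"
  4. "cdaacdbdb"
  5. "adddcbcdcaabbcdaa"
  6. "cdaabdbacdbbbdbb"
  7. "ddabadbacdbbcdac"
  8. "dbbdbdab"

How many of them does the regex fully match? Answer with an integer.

4

1 → match
2 → no match
3 → match
4 → no match
5 → no match
6 → match
7 → match
8 → no match
Total matched: 4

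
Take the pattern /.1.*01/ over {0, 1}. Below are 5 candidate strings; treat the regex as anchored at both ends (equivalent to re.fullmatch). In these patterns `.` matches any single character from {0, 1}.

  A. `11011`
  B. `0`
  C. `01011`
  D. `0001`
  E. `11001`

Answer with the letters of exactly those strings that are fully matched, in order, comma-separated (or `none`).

A. `11011` → no match — must end with `01`
B. `0` → no match — must end with `01`
C. `01011` → no match — must end with `01`
D. `0001` → no match
E. `11001` → match

E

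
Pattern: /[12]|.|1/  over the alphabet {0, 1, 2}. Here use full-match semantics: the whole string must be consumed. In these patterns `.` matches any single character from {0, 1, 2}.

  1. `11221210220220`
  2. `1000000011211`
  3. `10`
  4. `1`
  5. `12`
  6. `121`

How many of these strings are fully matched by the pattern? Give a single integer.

1 → no match
2 → no match
3 → no match
4 → match
5 → no match
6 → no match
Total matched: 1

1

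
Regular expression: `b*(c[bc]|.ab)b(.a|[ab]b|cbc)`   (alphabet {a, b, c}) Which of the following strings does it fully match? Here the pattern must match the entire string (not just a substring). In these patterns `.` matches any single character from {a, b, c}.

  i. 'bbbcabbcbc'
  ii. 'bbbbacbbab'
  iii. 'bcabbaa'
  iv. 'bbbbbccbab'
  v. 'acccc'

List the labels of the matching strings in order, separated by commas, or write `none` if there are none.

i, iii, iv

i → match
ii → no match
iii → match
iv → match
v → no match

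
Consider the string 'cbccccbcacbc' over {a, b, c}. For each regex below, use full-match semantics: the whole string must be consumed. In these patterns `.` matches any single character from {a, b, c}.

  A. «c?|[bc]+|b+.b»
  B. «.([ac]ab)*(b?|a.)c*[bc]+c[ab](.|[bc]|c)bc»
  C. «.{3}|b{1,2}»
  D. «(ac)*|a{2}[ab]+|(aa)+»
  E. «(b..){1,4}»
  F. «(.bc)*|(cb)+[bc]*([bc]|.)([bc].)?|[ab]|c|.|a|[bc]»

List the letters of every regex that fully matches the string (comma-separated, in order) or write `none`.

A → no match
B → match
C → no match
D → no match
E → no match — must start with 'b'
F → no match

B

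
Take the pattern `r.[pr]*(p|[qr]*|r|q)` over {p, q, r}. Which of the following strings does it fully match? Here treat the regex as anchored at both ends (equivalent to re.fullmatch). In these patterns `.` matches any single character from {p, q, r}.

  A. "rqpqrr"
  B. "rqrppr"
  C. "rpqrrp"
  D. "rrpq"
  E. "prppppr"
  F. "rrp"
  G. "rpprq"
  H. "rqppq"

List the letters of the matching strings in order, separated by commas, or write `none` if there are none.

A → match
B → match
C → no match
D → match
E → no match — must start with "r"
F → match
G → match
H → match

A, B, D, F, G, H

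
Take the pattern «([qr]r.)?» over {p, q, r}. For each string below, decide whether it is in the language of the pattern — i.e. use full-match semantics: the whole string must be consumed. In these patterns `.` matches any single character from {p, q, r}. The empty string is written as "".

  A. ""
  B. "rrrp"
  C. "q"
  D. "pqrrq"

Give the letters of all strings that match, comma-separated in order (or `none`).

A

A → match
B → no match
C → no match
D → no match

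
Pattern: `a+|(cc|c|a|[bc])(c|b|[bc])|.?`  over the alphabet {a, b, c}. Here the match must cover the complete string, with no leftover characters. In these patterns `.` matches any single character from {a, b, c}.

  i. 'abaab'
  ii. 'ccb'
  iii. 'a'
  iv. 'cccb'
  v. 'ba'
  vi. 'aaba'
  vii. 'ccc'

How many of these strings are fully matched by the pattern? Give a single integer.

3

i → no match
ii → match
iii → match
iv → no match
v → no match
vi → no match
vii → match
Total matched: 3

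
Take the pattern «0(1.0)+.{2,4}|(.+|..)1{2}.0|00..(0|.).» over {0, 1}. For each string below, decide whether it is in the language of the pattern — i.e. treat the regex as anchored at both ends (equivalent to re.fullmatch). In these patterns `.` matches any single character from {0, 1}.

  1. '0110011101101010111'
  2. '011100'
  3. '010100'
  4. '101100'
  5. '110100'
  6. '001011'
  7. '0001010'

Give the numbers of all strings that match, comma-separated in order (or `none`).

1 → no match
2 → match
3 → no match
4 → match
5 → no match
6 → match
7 → no match

2, 4, 6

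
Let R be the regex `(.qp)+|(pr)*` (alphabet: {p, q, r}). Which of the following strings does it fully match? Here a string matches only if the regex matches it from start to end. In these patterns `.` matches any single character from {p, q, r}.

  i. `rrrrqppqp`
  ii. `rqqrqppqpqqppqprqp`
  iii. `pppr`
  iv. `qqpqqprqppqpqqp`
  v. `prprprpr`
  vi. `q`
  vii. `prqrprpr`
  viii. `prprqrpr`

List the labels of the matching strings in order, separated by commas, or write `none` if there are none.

i. `rrrrqppqp` → no match
ii → no match
iii. `pppr` → no match
iv → match
v. `prprprpr` → match
vi. `q` → no match
vii. `prqrprpr` → no match
viii. `prprqrpr` → no match

iv, v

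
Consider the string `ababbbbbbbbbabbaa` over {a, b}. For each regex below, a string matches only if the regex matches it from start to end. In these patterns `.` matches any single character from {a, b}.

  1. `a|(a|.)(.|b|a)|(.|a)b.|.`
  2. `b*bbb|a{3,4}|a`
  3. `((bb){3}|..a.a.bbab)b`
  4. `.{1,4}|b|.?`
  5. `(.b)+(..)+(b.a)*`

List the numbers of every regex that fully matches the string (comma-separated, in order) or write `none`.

5

1 → no match
2 → no match
3 → no match — must end with `b`
4 → no match
5 → match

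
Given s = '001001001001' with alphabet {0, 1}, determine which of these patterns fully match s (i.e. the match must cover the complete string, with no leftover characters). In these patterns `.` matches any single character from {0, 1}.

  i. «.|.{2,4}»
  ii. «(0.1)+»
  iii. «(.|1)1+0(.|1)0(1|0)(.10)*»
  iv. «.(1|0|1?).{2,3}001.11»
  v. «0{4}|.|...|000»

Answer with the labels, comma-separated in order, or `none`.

i → no match
ii → match
iii → no match
iv → no match — must end with '11'
v → no match

ii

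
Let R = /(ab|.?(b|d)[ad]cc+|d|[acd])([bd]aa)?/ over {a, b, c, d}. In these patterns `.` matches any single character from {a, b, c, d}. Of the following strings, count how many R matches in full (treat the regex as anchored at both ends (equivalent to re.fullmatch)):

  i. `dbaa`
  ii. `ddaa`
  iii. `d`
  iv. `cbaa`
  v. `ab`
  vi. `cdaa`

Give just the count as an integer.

i → match
ii → match
iii → match
iv → match
v → match
vi → match
Total matched: 6

6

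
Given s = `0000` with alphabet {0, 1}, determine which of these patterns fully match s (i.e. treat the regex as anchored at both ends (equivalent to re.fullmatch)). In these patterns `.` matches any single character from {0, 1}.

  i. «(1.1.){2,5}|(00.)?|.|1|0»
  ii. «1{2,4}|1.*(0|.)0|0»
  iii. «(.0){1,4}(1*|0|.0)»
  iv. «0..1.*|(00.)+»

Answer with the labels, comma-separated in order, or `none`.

iii

i → no match
ii → no match
iii → match
iv → no match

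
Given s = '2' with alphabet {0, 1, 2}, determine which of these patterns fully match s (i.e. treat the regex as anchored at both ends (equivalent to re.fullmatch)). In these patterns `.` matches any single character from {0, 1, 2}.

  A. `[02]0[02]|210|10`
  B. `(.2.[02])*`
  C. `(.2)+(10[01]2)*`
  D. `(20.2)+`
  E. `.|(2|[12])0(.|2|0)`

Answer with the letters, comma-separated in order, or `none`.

E

A → no match
B → no match
C → no match
D → no match — must start with '20'
E → match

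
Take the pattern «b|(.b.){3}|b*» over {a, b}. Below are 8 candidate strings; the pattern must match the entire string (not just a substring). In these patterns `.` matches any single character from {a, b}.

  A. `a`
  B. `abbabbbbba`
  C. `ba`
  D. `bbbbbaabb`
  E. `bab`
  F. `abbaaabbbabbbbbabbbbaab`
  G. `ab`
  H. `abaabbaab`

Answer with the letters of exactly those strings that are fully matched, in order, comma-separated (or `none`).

D

A → no match
B → no match
C → no match
D → match
E → no match
F → no match
G → no match
H → no match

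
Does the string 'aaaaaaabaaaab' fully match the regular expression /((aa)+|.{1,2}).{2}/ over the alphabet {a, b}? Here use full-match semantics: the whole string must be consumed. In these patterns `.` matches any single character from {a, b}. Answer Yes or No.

No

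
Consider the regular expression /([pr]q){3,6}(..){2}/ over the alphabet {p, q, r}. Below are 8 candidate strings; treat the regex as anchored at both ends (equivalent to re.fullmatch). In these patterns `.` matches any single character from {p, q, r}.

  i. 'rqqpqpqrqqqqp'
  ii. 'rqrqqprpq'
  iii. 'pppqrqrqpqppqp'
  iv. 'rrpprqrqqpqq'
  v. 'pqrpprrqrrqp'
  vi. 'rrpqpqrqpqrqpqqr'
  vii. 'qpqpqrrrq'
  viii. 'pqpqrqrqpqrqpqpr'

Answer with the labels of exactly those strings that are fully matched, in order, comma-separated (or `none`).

i → no match
ii → no match
iii → no match
iv → no match
v → no match
vi → no match
vii → no match
viii → match

viii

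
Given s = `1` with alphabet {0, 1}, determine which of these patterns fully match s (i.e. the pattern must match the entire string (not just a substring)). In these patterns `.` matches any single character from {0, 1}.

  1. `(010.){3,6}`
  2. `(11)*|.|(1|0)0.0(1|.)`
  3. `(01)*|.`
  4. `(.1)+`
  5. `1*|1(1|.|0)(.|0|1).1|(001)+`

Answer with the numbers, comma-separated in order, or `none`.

1 → no match — must start with `010`
2 → match
3 → match
4 → no match
5 → match

2, 3, 5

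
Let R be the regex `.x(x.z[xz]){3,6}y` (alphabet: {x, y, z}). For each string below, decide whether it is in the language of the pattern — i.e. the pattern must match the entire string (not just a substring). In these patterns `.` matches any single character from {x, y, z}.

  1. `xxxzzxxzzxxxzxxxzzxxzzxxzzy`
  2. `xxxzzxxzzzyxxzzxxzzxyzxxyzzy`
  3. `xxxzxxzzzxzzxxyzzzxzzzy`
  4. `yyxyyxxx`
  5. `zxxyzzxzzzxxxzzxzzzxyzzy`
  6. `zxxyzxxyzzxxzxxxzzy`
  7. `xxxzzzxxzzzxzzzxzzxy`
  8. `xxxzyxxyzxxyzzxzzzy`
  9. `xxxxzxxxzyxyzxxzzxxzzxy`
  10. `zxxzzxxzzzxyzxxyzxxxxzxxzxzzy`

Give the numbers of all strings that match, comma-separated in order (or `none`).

1 → match
2 → no match
3 → no match
4 → no match — must end with `y`
5 → no match
6 → match
7 → no match
8 → no match
9 → no match
10 → no match

1, 6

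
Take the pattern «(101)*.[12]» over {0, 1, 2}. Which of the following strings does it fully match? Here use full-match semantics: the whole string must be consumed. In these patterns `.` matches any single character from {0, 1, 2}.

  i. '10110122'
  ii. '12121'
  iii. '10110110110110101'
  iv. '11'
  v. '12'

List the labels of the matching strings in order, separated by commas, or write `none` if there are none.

i → match
ii → no match
iii → match
iv → match
v → match

i, iii, iv, v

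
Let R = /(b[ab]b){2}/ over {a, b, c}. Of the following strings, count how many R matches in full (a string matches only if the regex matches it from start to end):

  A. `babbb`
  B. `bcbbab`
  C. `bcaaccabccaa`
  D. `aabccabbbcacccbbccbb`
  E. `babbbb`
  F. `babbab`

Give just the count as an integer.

2

A → no match
B → no match
C → no match — must end with `b`
D → no match — must start with `b`
E → match
F → match
Total matched: 2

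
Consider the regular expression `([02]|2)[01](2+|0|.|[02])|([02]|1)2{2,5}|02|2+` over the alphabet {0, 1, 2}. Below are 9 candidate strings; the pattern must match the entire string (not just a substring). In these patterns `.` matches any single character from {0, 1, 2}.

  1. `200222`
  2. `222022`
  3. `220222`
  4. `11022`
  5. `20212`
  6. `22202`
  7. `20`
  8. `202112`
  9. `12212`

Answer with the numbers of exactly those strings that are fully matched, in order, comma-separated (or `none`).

none

1 → no match
2 → no match
3 → no match
4 → no match
5 → no match
6 → no match
7 → no match
8 → no match
9 → no match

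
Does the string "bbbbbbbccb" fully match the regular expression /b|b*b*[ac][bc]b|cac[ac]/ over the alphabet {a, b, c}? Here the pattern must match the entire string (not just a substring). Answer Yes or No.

Yes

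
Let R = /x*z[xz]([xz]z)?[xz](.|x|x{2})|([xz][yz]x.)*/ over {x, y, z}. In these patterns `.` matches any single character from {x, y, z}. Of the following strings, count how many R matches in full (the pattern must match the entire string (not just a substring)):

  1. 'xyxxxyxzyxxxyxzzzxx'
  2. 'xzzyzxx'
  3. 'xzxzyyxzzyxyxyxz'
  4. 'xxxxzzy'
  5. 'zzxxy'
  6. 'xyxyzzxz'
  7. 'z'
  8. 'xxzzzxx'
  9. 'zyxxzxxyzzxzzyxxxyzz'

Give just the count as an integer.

1 → no match
2. 'xzzyzxx' → no match
3 → no match
4. 'xxxxzzy' → no match
5. 'zzxxy' → no match
6. 'xyxyzzxz' → match
7. 'z' → no match
8. 'xxzzzxx' → match
9 → no match
Total matched: 2

2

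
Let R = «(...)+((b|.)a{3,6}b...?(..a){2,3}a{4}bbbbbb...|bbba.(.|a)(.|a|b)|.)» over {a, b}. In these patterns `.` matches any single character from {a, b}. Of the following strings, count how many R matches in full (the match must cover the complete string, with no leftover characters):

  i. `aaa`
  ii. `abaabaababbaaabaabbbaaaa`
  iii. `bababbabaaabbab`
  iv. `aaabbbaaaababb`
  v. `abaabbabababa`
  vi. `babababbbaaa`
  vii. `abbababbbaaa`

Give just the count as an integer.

1

i. `aaa` → no match
ii → no match
iii → no match
iv → no match
v → match
vi. `babababbbaaa` → no match
vii. `abbababbbaaa` → no match
Total matched: 1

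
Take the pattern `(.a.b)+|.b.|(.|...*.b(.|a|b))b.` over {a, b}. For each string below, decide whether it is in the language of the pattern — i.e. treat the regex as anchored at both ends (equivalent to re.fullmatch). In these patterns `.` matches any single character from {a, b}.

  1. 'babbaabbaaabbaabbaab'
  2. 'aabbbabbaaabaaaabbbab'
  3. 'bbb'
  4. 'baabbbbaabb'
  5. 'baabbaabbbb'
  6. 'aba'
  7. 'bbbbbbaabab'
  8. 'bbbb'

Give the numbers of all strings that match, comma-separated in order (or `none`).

1 → match
2 → no match
3 → match
4 → no match
5 → match
6 → match
7 → no match
8 → no match

1, 3, 5, 6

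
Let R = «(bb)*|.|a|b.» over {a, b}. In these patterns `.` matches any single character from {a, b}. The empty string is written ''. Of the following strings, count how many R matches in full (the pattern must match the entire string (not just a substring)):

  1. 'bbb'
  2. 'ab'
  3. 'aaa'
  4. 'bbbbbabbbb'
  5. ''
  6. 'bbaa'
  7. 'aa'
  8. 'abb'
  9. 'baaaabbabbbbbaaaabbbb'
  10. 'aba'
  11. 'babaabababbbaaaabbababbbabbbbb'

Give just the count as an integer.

1 → no match
2 → no match
3 → no match
4 → no match
5 → match
6 → no match
7 → no match
8 → no match
9 → no match
10 → no match
11 → no match
Total matched: 1

1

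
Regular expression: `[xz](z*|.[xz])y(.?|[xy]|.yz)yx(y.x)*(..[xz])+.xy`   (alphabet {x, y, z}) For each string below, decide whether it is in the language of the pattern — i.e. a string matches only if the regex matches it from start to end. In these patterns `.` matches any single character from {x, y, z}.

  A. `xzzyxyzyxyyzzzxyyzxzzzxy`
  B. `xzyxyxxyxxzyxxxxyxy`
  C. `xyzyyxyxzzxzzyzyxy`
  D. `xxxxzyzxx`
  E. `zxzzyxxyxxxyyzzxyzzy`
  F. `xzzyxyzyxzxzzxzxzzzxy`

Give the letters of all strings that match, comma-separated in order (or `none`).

A, C, F

A → match
B → no match
C → match
D → no match — must end with `xy`
E → no match — must end with `xy`
F → match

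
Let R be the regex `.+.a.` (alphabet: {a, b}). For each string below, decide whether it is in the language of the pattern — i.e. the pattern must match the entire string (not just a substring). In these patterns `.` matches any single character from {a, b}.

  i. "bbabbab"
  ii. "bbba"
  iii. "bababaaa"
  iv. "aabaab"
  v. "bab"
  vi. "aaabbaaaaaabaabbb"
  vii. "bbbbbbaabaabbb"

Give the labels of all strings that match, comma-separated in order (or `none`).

i → match
ii → no match
iii → match
iv → match
v → no match
vi → no match
vii → no match

i, iii, iv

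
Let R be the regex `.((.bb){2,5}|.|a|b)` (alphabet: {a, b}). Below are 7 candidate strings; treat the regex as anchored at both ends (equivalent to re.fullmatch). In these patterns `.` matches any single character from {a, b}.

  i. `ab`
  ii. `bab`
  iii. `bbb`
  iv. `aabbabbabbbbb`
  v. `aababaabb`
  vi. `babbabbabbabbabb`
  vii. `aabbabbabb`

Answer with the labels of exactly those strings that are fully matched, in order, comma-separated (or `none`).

i, iv, vi, vii

i → match
ii → no match
iii → no match
iv → match
v → no match
vi → match
vii → match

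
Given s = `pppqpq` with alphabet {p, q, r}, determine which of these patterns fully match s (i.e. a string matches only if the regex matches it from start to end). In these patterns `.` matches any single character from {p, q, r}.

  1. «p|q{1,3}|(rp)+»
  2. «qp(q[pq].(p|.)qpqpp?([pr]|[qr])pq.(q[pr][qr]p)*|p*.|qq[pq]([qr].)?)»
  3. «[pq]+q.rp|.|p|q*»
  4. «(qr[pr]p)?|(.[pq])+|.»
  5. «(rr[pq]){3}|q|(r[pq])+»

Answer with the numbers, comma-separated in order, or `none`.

4

1 → no match
2 → no match — must start with `qp`
3 → no match
4 → match
5 → no match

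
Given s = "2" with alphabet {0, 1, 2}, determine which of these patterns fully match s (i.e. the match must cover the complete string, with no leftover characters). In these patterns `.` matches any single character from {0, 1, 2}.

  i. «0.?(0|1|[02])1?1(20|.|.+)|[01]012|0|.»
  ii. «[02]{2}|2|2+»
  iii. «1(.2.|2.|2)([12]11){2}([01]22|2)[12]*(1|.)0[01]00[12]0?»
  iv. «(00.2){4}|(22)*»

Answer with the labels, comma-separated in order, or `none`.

i, ii

i → match
ii → match
iii → no match — must start with "1"
iv → no match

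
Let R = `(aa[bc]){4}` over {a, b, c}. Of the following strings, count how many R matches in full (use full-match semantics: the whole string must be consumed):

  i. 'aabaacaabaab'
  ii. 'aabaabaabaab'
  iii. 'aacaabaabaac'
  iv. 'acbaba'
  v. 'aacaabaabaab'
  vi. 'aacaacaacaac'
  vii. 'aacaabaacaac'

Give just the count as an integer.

i. 'aabaacaabaab' → match
ii. 'aabaabaabaab' → match
iii. 'aacaabaabaac' → match
iv. 'acbaba' → no match — must start with 'aa'
v. 'aacaabaabaab' → match
vi. 'aacaacaacaac' → match
vii. 'aacaabaacaac' → match
Total matched: 6

6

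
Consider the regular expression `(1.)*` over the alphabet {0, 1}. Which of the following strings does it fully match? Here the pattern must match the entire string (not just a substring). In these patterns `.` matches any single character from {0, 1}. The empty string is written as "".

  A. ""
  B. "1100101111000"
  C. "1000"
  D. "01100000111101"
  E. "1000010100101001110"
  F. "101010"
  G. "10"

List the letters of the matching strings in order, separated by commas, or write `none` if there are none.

A → match
B → no match
C → no match
D → no match
E → no match
F → match
G → match

A, F, G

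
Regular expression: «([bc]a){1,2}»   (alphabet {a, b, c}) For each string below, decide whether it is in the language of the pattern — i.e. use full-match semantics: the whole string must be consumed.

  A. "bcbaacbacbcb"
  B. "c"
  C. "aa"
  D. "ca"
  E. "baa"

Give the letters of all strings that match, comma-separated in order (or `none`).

D

A → no match — must end with "a"
B → no match — must end with "a"
C → no match
D → match
E → no match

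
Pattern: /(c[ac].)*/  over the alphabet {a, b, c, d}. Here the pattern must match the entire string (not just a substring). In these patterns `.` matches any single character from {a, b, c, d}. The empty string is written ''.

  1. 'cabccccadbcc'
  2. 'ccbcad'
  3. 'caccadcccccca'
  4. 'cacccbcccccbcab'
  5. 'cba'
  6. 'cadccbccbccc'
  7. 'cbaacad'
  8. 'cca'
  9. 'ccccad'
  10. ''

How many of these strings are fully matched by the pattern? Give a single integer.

1 → no match
2 → match
3 → no match
4 → match
5 → no match
6 → match
7 → no match
8 → match
9 → match
10 → match
Total matched: 6

6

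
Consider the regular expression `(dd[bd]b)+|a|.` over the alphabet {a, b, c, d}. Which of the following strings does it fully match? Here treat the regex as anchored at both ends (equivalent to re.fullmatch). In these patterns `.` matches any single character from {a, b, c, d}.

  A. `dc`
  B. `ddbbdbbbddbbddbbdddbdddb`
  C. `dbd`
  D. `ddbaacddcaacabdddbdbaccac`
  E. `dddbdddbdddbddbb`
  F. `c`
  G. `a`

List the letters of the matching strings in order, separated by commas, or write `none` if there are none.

E, F, G

A. `dc` → no match
B → no match
C. `dbd` → no match
D → no match
E → match
F. `c` → match
G. `a` → match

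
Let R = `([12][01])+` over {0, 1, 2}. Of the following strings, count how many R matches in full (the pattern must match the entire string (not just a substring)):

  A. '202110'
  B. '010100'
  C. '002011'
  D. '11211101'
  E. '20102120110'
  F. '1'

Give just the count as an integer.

1

A → match
B → no match
C → no match
D → no match
E → no match
F → no match
Total matched: 1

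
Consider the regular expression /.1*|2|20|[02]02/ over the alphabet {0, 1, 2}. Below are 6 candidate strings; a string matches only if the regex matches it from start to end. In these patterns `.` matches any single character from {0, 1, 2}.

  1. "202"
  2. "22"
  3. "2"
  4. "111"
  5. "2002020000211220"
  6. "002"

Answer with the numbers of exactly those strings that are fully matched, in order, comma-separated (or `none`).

1. "202" → match
2. "22" → no match
3. "2" → match
4. "111" → match
5 → no match
6. "002" → match

1, 3, 4, 6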